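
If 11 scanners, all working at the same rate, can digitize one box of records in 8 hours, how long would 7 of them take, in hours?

Total work is 11·8 = 88 scanner-hours.
With 7 scanners: 88/7 hours.

88/7 hours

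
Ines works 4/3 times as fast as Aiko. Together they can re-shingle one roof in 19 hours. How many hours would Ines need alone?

133/4 hours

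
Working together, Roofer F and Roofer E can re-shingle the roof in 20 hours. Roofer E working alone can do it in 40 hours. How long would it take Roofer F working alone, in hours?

40 hours

Combined rate is 1/20 per hour.
Known contribution: 1/40 per hour.
So Roofer F's rate is 1/20 − 1/40 = 1/40, meaning 40 hours alone.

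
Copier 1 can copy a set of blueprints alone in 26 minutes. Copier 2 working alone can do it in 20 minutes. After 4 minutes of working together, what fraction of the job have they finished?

Combined rate: 1/26 + 1/20 = (10 + 13)/260 = 23/260 per minute.
In 4 minutes they complete 4·23/260 = 23/65 of the job.

23/65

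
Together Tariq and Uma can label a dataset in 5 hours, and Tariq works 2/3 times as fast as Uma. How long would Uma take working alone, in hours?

25/3 hours

Let Uma's rate be r; then Tariq's rate is (2/3)r, so together (2/3 + 1)r = (5/3)r = 1/5.
Thus r = 3/25 per hour.
Uma alone: 25/3 hours; Tariq alone: 25/2 hours.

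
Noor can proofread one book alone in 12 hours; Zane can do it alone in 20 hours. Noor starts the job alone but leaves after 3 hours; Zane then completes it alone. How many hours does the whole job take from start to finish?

18 hours

In 3 hours Noor does 3/12 = 1/4 of the job, leaving 3/4.
Zane works at 1/20 per hour, so finishing takes 3/4 ÷ 1/20 = 15 hours.
Total time = 3 + 15 = 18 hours.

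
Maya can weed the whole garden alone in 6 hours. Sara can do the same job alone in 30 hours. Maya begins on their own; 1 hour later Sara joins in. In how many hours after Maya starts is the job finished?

In the first 1 hour Maya alone does 1/6 of the job, leaving 5/6.
Once everyone is working, combined rate: 1/6 + 1/30 = (5 + 1)/30 = 6/30 = 1/5 per hour.
Remaining 5/6 at 1/5 per hour takes 25/6 hours.
Total from the start = 1 + 25/6 = 31/6 hours.

31/6 hours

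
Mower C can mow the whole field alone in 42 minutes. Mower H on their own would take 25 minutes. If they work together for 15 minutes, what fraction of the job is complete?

67/70

Combined rate: 1/42 + 1/25 = (25 + 42)/1050 = 67/1050 per minute.
In 15 minutes they complete 15·67/1050 = 67/70 of the job.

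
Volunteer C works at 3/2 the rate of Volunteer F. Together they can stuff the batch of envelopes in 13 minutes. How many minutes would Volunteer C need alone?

Let Volunteer F's rate be r; then Volunteer C's rate is (3/2)r, so together (3/2 + 1)r = (5/2)r = 1/13.
Thus r = 2/65 per minute.
Volunteer F alone: 65/2 minutes; Volunteer C alone: 65/3 minutes.

65/3 minutes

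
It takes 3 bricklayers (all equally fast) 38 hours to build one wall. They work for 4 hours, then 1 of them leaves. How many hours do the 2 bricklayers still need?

51 hours

One bricklayer does 1/114 of the job per hour.
After 4 hours with 3 bricklayers, 2/19 is done (17/19 left).
With 2 bricklayers the rate is 2/114 = 1/57, so the rest takes 17/19 ÷ 1/57 = 51 hours.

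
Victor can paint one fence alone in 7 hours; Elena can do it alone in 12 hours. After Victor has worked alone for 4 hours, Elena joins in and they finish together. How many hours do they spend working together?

In 4 hours Victor does 4/7 of the job, leaving 3/7.
Victor and Elena together work at 19/84 per hour, so finishing takes 3/7 ÷ 19/84 = 36/19 hours.

36/19 hours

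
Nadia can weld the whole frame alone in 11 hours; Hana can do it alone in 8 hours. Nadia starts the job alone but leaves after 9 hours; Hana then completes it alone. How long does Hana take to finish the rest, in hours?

16/11 hours

In 9 hours Nadia does 9/11 of the job, leaving 2/11.
Hana works at 1/8 per hour, so finishing takes 2/11 ÷ 1/8 = 16/11 hours.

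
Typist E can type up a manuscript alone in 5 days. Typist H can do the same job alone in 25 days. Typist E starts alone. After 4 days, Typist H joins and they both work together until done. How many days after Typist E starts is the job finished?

In the first 4 days Typist E alone does 4/5 of the job, leaving 1/5.
Once everyone is working, combined rate: 1/5 + 1/25 = (5 + 1)/25 = 6/25 per day.
Remaining 1/5 at 6/25 per day takes 5/6 days.
Total from the start = 4 + 5/6 = 29/6 days.

29/6 days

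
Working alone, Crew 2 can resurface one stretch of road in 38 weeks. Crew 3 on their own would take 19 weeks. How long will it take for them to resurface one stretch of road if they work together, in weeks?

38/3 weeks

Combined rate: 1/38 + 1/19 = (1 + 2)/38 = 3/38 per week.
Time = 1 ÷ (3/38) = 38/3 weeks.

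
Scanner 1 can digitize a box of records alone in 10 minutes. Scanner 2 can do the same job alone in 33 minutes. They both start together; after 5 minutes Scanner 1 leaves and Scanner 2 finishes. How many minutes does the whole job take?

In the first 5 minutes the combined rate is 43/330, so 43/66 of the job is done, leaving 23/66.
After Scanner 1 leaves the rate is 1/33 per minute; the remaining 23/66 takes 23/2 minutes.
Total = 5 + 23/2 = 33/2 minutes.

33/2 minutes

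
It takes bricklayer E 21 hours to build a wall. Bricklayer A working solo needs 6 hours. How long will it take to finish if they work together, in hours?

14/3 hours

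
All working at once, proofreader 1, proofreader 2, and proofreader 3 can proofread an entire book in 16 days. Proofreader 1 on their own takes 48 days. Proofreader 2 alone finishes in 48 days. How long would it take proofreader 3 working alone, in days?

48 days

Combined rate is 1/16 per day.
Known contribution: 1/48 + 1/48 = (1 + 1)/48 = 2/48 = 1/24 per day.
So proofreader 3's rate is 1/16 − 1/24 = 1/48, meaning 48 days alone.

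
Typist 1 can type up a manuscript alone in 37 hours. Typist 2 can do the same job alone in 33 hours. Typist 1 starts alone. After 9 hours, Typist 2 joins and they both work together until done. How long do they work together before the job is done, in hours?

66/5 hours

In the first 9 hours Typist 1 alone does 9/37 of the job, leaving 28/37.
Once everyone is working, combined rate: 1/37 + 1/33 = (33 + 37)/1221 = 70/1221 per hour.
Remaining 28/37 at 70/1221 per hour takes 66/5 hours.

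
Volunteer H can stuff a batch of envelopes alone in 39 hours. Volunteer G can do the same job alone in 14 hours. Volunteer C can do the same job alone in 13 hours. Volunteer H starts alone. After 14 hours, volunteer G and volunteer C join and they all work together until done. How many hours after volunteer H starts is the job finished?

In the first 14 hours volunteer H alone does 14/39 of the job, leaving 25/39.
Once everyone is working, combined rate: 1/39 + 1/14 + 1/13 = (14 + 39 + 42)/546 = 95/546 per hour.
Remaining 25/39 at 95/546 per hour takes 70/19 hours.
Total from the start = 14 + 70/19 = 336/19 hours.

336/19 hours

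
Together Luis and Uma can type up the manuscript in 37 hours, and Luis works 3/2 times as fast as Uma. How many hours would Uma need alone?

Let Uma's rate be r; then Luis's rate is (3/2)r, so together (3/2 + 1)r = (5/2)r = 1/37.
Thus r = 2/185 per hour.
Uma alone: 185/2 hours; Luis alone: 185/3 hours.

185/2 hours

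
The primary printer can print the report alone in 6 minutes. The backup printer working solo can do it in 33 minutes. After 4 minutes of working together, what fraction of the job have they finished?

26/33

Combined rate: 1/6 + 1/33 = (11 + 2)/66 = 13/66 per minute.
In 4 minutes they complete 4·13/66 = 26/33 of the job.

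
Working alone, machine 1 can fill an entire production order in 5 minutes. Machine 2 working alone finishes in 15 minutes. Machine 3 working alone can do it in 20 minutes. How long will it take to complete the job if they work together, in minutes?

60/19 minutes

Combined rate: 1/5 + 1/15 + 1/20 = (12 + 4 + 3)/60 = 19/60 per minute.
Time = 1 ÷ (19/60) = 60/19 minutes.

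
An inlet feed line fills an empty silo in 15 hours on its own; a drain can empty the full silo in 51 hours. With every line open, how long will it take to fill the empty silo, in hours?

Net rate = 1/15 − 1/51 = (17 − 5)/255 = 12/255 = 4/85 per hour.
Filling time = 1 ÷ (4/85) = 85/4 hours.

85/4 hours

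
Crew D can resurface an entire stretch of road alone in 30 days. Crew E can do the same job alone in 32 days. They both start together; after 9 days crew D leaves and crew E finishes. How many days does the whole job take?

In the first 9 days the combined rate is 31/480, so 93/160 of the job is done, leaving 67/160.
After crew D leaves the rate is 1/32 per day; the remaining 67/160 takes 67/5 days.
Total = 9 + 67/5 = 112/5 days.

112/5 days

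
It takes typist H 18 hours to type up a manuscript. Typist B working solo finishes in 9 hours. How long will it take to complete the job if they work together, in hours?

6 hours

Combined rate: 1/18 + 1/9 = (1 + 2)/18 = 3/18 = 1/6 per hour.
Time = 1 ÷ (1/6) = 6 hours.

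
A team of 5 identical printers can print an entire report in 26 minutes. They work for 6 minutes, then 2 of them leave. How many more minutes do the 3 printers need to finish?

One printer does 1/130 of the job per minute.
After 6 minutes with 5 printers, 3/13 is done (10/13 left).
With 3 printers the rate is 3/130, so the rest takes 10/13 ÷ 3/130 = 100/3 minutes.

100/3 minutes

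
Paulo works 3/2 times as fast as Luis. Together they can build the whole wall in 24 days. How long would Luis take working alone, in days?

60 days

Let Luis's rate be r; then Paulo's rate is (3/2)r, so together (3/2 + 1)r = (5/2)r = 1/24.
Thus r = 1/60 per day.
Luis alone: 60 days; Paulo alone: 40 days.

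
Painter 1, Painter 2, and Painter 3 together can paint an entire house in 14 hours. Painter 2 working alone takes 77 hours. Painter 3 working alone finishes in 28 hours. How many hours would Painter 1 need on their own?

Combined rate is 1/14 per hour.
Known contribution: 1/77 + 1/28 = (4 + 11)/308 = 15/308 per hour.
So Painter 1's rate is 1/14 − 15/308 = 1/44, meaning 44 hours alone.

44 hours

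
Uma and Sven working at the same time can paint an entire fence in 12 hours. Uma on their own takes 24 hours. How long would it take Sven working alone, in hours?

Combined rate is 1/12 per hour.
Known contribution: 1/24 per hour.
So Sven's rate is 1/12 − 1/24 = 1/24, meaning 24 hours alone.

24 hours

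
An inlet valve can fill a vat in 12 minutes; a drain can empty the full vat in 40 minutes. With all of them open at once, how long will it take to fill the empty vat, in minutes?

120/7 minutes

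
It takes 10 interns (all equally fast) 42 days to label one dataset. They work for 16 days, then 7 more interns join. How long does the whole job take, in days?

532/17 days

One intern does 1/420 of the job per day.
After 16 days with 10 interns, 8/21 is done (13/21 left).
With 17 interns the rate is 17/420, so the rest takes 13/21 ÷ 17/420 = 260/17 days.
Total = 16 + 260/17 = 532/17 days.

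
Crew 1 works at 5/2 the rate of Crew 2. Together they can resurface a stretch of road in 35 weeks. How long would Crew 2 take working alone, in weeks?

245/2 weeks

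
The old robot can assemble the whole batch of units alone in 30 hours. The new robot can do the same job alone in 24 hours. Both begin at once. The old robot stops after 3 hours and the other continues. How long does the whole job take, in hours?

108/5 hours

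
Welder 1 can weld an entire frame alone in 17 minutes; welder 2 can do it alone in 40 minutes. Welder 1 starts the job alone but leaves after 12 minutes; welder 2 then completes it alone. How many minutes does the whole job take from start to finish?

404/17 minutes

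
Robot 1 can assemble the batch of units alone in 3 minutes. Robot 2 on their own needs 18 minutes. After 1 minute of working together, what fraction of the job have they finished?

7/18

Combined rate: 1/3 + 1/18 = (6 + 1)/18 = 7/18 per minute.
In 1 minute they complete 1·7/18 = 7/18 of the job.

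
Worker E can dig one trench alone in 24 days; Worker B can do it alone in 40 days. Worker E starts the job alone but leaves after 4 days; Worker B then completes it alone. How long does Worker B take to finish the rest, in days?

In 4 days Worker E does 4/24 = 1/6 of the job, leaving 5/6.
Worker B works at 1/40 per day, so finishing takes 5/6 ÷ 1/40 = 100/3 days.

100/3 days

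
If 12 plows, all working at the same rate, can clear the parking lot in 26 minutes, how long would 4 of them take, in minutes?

Total work is 12·26 = 312 plow-minutes.
With 4 plows: 312/4 = 78 minutes.

78 minutes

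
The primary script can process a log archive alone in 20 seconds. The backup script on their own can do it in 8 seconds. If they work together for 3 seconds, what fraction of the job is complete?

21/40

Combined rate: 1/20 + 1/8 = (2 + 5)/40 = 7/40 per second.
In 3 seconds they complete 3·7/40 = 21/40 of the job.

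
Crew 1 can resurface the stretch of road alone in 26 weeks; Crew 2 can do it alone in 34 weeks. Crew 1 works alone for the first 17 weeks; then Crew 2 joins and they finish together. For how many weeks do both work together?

51/10 weeks

In 17 weeks Crew 1 does 17/26 of the job, leaving 9/26.
Crew 1 and Crew 2 together work at 15/221 per week, so finishing takes 9/26 ÷ 15/221 = 51/10 weeks.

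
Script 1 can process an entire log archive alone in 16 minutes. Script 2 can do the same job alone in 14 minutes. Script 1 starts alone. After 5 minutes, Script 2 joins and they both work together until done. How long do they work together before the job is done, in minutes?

77/15 minutes

In the first 5 minutes Script 1 alone does 5/16 of the job, leaving 11/16.
Once everyone is working, combined rate: 1/16 + 1/14 = (7 + 8)/112 = 15/112 per minute.
Remaining 11/16 at 15/112 per minute takes 77/15 minutes.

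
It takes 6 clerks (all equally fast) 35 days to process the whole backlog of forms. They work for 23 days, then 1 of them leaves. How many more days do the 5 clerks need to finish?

72/5 days

One clerk does 1/210 of the job per day.
After 23 days with 6 clerks, 23/35 is done (12/35 left).
With 5 clerks the rate is 5/210 = 1/42, so the rest takes 12/35 ÷ 1/42 = 72/5 days.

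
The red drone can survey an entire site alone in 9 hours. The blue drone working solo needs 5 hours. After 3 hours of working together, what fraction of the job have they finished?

Combined rate: 1/9 + 1/5 = (5 + 9)/45 = 14/45 per hour.
In 3 hours they complete 3·14/45 = 14/15 of the job.

14/15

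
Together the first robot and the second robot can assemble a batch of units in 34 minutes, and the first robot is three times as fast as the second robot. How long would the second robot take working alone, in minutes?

136 minutes

Let the second robot's rate be r; then the first robot's rate is 3r, so together (3 + 1)r = 4r = 1/34.
Thus r = 1/136 per minute.
The second robot alone: 136 minutes; the first robot alone: 136/3 minutes.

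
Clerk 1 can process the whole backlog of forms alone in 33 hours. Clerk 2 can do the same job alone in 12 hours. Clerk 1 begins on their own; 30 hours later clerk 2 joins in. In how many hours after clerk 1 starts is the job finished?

154/5 hours

In the first 30 hours clerk 1 alone does 30/33 = 10/11 of the job, leaving 1/11.
Once everyone is working, combined rate: 1/33 + 1/12 = (4 + 11)/132 = 15/132 = 5/44 per hour.
Remaining 1/11 at 5/44 per hour takes 4/5 hours.
Total from the start = 30 + 4/5 = 154/5 hours.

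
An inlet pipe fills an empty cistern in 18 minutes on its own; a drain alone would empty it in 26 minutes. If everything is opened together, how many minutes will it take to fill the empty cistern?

Net rate = 1/18 − 1/26 = (13 − 9)/234 = 4/234 = 2/117 per minute.
Filling time = 1 ÷ (2/117) = 117/2 minutes.

117/2 minutes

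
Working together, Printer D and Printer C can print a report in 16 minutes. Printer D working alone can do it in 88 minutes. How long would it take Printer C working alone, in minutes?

Combined rate is 1/16 per minute.
Known contribution: 1/88 per minute.
So Printer C's rate is 1/16 − 1/88 = 9/176, meaning 176/9 minutes alone.

176/9 minutes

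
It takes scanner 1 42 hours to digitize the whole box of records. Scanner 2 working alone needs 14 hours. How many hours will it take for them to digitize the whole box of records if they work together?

Combined rate: 1/42 + 1/14 = (1 + 3)/42 = 4/42 = 2/21 per hour.
Time = 1 ÷ (2/21) = 21/2 hours.

21/2 hours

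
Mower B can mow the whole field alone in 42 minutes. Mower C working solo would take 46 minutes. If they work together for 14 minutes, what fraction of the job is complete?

Combined rate: 1/42 + 1/46 = (23 + 21)/966 = 44/966 = 22/483 per minute.
In 14 minutes they complete 14·22/483 = 44/69 of the job.

44/69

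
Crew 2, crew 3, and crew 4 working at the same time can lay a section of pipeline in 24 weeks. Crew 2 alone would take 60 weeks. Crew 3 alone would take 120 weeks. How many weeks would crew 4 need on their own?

60 weeks

Combined rate is 1/24 per week.
Known contribution: 1/60 + 1/120 = (2 + 1)/120 = 3/120 = 1/40 per week.
So crew 4's rate is 1/24 − 1/40 = 1/60, meaning 60 weeks alone.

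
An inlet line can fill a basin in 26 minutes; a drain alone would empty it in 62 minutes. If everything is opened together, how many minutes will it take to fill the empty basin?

403/9 minutes

Net rate = 1/26 − 1/62 = (31 − 13)/806 = 18/806 = 9/403 per minute.
Filling time = 1 ÷ (9/403) = 403/9 minutes.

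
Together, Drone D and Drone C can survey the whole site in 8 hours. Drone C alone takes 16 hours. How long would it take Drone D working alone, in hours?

16 hours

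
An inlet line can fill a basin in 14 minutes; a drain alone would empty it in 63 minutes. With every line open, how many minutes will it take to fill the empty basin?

18 minutes

Net rate = 1/14 − 1/63 = (9 − 2)/126 = 7/126 = 1/18 per minute.
Filling time = 1 ÷ (1/18) = 18 minutes.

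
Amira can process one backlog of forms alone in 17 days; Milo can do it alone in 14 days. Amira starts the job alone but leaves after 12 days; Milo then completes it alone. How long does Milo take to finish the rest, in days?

In 12 days Amira does 12/17 of the job, leaving 5/17.
Milo works at 1/14 per day, so finishing takes 5/17 ÷ 1/14 = 70/17 days.

70/17 days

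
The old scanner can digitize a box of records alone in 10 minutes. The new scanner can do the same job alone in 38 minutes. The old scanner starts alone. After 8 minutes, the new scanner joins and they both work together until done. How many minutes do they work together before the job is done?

In the first 8 minutes the old scanner alone does 8/10 = 4/5 of the job, leaving 1/5.
Once everyone is working, combined rate: 1/10 + 1/38 = (19 + 5)/190 = 24/190 = 12/95 per minute.
Remaining 1/5 at 12/95 per minute takes 19/12 minutes.

19/12 minutes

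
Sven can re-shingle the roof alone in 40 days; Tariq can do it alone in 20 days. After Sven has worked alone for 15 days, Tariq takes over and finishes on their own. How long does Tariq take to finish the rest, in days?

25/2 days

In 15 days Sven does 15/40 = 3/8 of the job, leaving 5/8.
Tariq works at 1/20 per day, so finishing takes 5/8 ÷ 1/20 = 25/2 days.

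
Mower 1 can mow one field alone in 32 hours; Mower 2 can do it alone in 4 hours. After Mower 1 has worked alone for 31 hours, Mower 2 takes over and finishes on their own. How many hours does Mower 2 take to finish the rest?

1/8 hours

In 31 hours Mower 1 does 31/32 of the job, leaving 1/32.
Mower 2 works at 1/4 per hour, so finishing takes 1/32 ÷ 1/4 = 1/8 hours.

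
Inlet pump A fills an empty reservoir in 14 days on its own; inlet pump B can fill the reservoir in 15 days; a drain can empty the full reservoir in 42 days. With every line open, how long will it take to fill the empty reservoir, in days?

35/4 days

Net rate = 1/14 + 1/15 − 1/42 = (15 + 14 − 5)/210 = 24/210 = 4/35 per day.
Filling time = 1 ÷ (4/35) = 35/4 days.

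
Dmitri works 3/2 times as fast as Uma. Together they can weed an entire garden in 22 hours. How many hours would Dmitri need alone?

Let Uma's rate be r; then Dmitri's rate is (3/2)r, so together (3/2 + 1)r = (5/2)r = 1/22.
Thus r = 1/55 per hour.
Uma alone: 55 hours; Dmitri alone: 110/3 hours.

110/3 hours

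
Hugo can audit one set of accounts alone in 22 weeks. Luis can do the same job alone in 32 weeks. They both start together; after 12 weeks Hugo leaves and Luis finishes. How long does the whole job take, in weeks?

In the first 12 weeks the combined rate is 27/352, so 81/88 of the job is done, leaving 7/88.
After Hugo leaves the rate is 1/32 per week; the remaining 7/88 takes 28/11 weeks.
Total = 12 + 28/11 = 160/11 weeks.

160/11 weeks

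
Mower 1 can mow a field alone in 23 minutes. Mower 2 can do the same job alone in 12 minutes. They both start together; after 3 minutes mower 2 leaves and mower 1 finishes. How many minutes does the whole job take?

In the first 3 minutes the combined rate is 35/276, so 35/92 of the job is done, leaving 57/92.
After mower 2 leaves the rate is 1/23 per minute; the remaining 57/92 takes 57/4 minutes.
Total = 3 + 57/4 = 69/4 minutes.

69/4 minutes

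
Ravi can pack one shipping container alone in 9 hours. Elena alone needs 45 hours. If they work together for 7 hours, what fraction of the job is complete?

Combined rate: 1/9 + 1/45 = (5 + 1)/45 = 6/45 = 2/15 per hour.
In 7 hours they complete 7·2/15 = 14/15 of the job.

14/15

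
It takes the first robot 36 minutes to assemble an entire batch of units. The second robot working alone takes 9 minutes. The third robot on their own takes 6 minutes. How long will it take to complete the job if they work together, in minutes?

Combined rate: 1/36 + 1/9 + 1/6 = (1 + 4 + 6)/36 = 11/36 per minute.
Time = 1 ÷ (11/36) = 36/11 minutes.

36/11 minutes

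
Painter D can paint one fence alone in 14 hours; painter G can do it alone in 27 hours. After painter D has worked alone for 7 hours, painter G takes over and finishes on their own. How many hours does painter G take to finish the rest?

27/2 hours

In 7 hours painter D does 7/14 = 1/2 of the job, leaving 1/2.
Painter G works at 1/27 per hour, so finishing takes 1/2 ÷ 1/27 = 27/2 hours.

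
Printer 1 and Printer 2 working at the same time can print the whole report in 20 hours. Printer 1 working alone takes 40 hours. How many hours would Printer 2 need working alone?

40 hours

Combined rate is 1/20 per hour.
Known contribution: 1/40 per hour.
So Printer 2's rate is 1/20 − 1/40 = 1/40, meaning 40 hours alone.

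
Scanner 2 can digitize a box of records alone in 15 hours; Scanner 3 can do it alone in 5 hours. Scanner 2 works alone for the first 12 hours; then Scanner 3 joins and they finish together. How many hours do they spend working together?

In 12 hours Scanner 2 does 12/15 = 4/5 of the job, leaving 1/5.
Scanner 2 and Scanner 3 together work at 4/15 per hour, so finishing takes 1/5 ÷ 4/15 = 3/4 hours.

3/4 hours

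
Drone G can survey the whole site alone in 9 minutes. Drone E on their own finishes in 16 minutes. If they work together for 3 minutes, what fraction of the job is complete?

25/48

Combined rate: 1/9 + 1/16 = (16 + 9)/144 = 25/144 per minute.
In 3 minutes they complete 3·25/144 = 25/48 of the job.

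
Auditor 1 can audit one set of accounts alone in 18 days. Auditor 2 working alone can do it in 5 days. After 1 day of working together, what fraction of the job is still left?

Combined rate: 1/18 + 1/5 = (5 + 18)/90 = 23/90 per day.
In 1 day they complete 1·23/90 = 23/90 of the job.
So 67/90 remains.

67/90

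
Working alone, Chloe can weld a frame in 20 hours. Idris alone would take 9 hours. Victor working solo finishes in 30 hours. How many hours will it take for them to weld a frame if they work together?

36/7 hours

Combined rate: 1/20 + 1/9 + 1/30 = (9 + 20 + 6)/180 = 35/180 = 7/36 per hour.
Time = 1 ÷ (7/36) = 36/7 hours.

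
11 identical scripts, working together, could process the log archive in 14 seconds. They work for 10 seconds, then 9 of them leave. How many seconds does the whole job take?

One script does 1/154 of the job per second.
After 10 seconds with 11 scripts, 5/7 is done (2/7 left).
With 2 scripts the rate is 2/154 = 1/77, so the rest takes 2/7 ÷ 1/77 = 22 seconds.
Total = 10 + 22 = 32 seconds.

32 seconds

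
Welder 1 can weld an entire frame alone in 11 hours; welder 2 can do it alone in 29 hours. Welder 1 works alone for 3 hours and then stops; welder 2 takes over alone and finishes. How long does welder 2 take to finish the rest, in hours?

232/11 hours

In 3 hours welder 1 does 3/11 of the job, leaving 8/11.
Welder 2 works at 1/29 per hour, so finishing takes 8/11 ÷ 1/29 = 232/11 hours.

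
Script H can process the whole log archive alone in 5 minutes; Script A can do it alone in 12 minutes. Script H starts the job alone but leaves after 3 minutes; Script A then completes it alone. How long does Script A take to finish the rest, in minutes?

24/5 minutes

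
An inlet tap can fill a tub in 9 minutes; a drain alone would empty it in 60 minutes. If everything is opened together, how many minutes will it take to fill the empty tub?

Net rate = 1/9 − 1/60 = (20 − 3)/180 = 17/180 per minute.
Filling time = 1 ÷ (17/180) = 180/17 minutes.

180/17 minutes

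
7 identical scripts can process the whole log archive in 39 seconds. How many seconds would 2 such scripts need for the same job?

273/2 seconds

Total work is 7·39 = 273 script-seconds.
With 2 scripts: 273/2 seconds.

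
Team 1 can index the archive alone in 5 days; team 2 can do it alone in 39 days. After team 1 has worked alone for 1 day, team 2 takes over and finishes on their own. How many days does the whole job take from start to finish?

In 1 day team 1 does 1/5 of the job, leaving 4/5.
Team 2 works at 1/39 per day, so finishing takes 4/5 ÷ 1/39 = 156/5 days.
Total time = 1 + 156/5 = 161/5 days.

161/5 days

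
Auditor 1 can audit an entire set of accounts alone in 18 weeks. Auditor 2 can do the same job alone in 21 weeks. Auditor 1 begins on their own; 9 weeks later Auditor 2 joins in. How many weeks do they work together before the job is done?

63/13 weeks

In the first 9 weeks Auditor 1 alone does 9/18 = 1/2 of the job, leaving 1/2.
Once everyone is working, combined rate: 1/18 + 1/21 = (7 + 6)/126 = 13/126 per week.
Remaining 1/2 at 13/126 per week takes 63/13 weeks.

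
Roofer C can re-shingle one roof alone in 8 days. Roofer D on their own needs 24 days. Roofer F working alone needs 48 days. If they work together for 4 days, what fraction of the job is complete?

3/4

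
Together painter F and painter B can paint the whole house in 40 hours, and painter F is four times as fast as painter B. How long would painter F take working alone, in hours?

Let painter B's rate be r; then painter F's rate is 4r, so together (4 + 1)r = 5r = 1/40.
Thus r = 1/200 per hour.
Painter B alone: 200 hours; painter F alone: 50 hours.

50 hours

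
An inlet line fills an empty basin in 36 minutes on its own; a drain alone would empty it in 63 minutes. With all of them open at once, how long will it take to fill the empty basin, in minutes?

84 minutes

Net rate = 1/36 − 1/63 = (7 − 4)/252 = 3/252 = 1/84 per minute.
Filling time = 1 ÷ (1/84) = 84 minutes.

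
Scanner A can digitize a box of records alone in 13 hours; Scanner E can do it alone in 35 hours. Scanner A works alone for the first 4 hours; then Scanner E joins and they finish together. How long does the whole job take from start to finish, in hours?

169/16 hours

In 4 hours Scanner A does 4/13 of the job, leaving 9/13.
Scanner A and Scanner E together work at 48/455 per hour, so finishing takes 9/13 ÷ 48/455 = 105/16 hours.
Total time = 4 + 105/16 = 169/16 hours.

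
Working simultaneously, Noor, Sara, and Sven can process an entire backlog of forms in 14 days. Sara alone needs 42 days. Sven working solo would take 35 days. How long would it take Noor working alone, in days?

Combined rate is 1/14 per day.
Known contribution: 1/42 + 1/35 = (5 + 6)/210 = 11/210 per day.
So Noor's rate is 1/14 − 11/210 = 2/105, meaning 105/2 days alone.

105/2 days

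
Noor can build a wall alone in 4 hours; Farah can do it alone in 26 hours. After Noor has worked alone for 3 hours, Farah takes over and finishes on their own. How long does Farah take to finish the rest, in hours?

In 3 hours Noor does 3/4 of the job, leaving 1/4.
Farah works at 1/26 per hour, so finishing takes 1/4 ÷ 1/26 = 13/2 hours.

13/2 hours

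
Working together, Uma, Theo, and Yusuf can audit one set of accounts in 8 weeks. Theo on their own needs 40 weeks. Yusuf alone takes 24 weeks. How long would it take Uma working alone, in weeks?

120/7 weeks

Combined rate is 1/8 per week.
Known contribution: 1/40 + 1/24 = (3 + 5)/120 = 8/120 = 1/15 per week.
So Uma's rate is 1/8 − 1/15 = 7/120, meaning 120/7 weeks alone.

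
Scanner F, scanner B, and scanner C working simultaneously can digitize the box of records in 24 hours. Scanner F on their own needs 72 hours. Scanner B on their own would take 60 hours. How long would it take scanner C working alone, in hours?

90 hours

Combined rate is 1/24 per hour.
Known contribution: 1/72 + 1/60 = (5 + 6)/360 = 11/360 per hour.
So scanner C's rate is 1/24 − 11/360 = 1/90, meaning 90 hours alone.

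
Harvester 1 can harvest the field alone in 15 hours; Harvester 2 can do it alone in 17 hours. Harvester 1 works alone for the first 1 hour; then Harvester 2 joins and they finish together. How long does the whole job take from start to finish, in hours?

135/16 hours

In 1 hour Harvester 1 does 1/15 of the job, leaving 14/15.
Harvester 1 and Harvester 2 together work at 32/255 per hour, so finishing takes 14/15 ÷ 32/255 = 119/16 hours.
Total time = 1 + 119/16 = 135/16 hours.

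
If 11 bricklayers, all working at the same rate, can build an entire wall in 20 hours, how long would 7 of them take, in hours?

Total work is 11·20 = 220 bricklayer-hours.
With 7 bricklayers: 220/7 hours.

220/7 hours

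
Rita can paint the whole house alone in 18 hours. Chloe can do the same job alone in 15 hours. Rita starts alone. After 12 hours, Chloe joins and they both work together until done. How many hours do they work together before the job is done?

In the first 12 hours Rita alone does 12/18 = 2/3 of the job, leaving 1/3.
Once everyone is working, combined rate: 1/18 + 1/15 = (5 + 6)/90 = 11/90 per hour.
Remaining 1/3 at 11/90 per hour takes 30/11 hours.

30/11 hours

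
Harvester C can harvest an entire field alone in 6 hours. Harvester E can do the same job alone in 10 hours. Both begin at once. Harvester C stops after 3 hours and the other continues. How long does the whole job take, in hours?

5 hours

In the first 3 hours the combined rate is 4/15, so 4/5 of the job is done, leaving 1/5.
After harvester C leaves the rate is 1/10 per hour; the remaining 1/5 takes 2 hours.
Total = 3 + 2 = 5 hours.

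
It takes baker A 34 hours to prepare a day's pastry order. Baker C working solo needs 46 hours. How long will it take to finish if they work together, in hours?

Combined rate: 1/34 + 1/46 = (23 + 17)/782 = 40/782 = 20/391 per hour.
Time = 1 ÷ (20/391) = 391/20 hours.

391/20 hours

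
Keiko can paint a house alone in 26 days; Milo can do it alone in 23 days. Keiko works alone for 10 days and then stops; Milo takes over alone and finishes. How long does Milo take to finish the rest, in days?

184/13 days

In 10 days Keiko does 10/26 = 5/13 of the job, leaving 8/13.
Milo works at 1/23 per day, so finishing takes 8/13 ÷ 1/23 = 184/13 days.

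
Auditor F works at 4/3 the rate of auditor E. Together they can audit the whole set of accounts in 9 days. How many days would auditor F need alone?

Let auditor E's rate be r; then auditor F's rate is (4/3)r, so together (4/3 + 1)r = (7/3)r = 1/9.
Thus r = 1/21 per day.
Auditor E alone: 21 days; auditor F alone: 63/4 days.

63/4 days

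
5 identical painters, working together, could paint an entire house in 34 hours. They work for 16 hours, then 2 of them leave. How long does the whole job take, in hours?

One painter does 1/170 of the job per hour.
After 16 hours with 5 painters, 8/17 is done (9/17 left).
With 3 painters the rate is 3/170, so the rest takes 9/17 ÷ 3/170 = 30 hours.
Total = 16 + 30 = 46 hours.

46 hours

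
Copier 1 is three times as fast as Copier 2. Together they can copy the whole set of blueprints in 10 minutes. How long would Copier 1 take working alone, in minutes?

Let Copier 2's rate be r; then Copier 1's rate is 3r, so together (3 + 1)r = 4r = 1/10.
Thus r = 1/40 per minute.
Copier 2 alone: 40 minutes; Copier 1 alone: 40/3 minutes.

40/3 minutes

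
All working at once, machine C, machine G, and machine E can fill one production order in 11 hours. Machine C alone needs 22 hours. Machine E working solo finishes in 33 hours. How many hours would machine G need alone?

Combined rate is 1/11 per hour.
Known contribution: 1/22 + 1/33 = (3 + 2)/66 = 5/66 per hour.
So machine G's rate is 1/11 − 5/66 = 1/66, meaning 66 hours alone.

66 hours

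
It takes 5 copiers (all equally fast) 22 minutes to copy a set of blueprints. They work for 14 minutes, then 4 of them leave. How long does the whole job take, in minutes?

54 minutes

One copier does 1/110 of the job per minute.
After 14 minutes with 5 copiers, 7/11 is done (4/11 left).
With 1 copier the rate is 1/110, so the rest takes 4/11 ÷ 1/110 = 40 minutes.
Total = 14 + 40 = 54 minutes.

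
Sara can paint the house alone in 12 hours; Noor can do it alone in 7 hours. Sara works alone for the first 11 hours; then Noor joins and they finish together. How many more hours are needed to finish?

In 11 hours Sara does 11/12 of the job, leaving 1/12.
Sara and Noor together work at 19/84 per hour, so finishing takes 1/12 ÷ 19/84 = 7/19 hours.

7/19 hours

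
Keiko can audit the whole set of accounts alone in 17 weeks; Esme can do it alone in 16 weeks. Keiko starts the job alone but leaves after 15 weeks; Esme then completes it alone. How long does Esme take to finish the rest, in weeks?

32/17 weeks

In 15 weeks Keiko does 15/17 of the job, leaving 2/17.
Esme works at 1/16 per week, so finishing takes 2/17 ÷ 1/16 = 32/17 weeks.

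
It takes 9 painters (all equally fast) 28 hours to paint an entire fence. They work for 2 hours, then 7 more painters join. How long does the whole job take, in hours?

One painter does 1/252 of the job per hour.
After 2 hours with 9 painters, 1/14 is done (13/14 left).
With 16 painters the rate is 16/252 = 4/63, so the rest takes 13/14 ÷ 4/63 = 117/8 hours.
Total = 2 + 117/8 = 133/8 hours.

133/8 hours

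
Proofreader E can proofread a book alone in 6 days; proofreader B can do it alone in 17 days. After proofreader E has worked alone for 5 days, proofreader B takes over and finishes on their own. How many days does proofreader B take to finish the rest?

17/6 days

In 5 days proofreader E does 5/6 of the job, leaving 1/6.
Proofreader B works at 1/17 per day, so finishing takes 1/6 ÷ 1/17 = 17/6 days.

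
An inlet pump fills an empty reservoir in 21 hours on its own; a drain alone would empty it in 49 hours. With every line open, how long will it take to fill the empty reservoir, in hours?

Net rate = 1/21 − 1/49 = (7 − 3)/147 = 4/147 per hour.
Filling time = 1 ÷ (4/147) = 147/4 hours.

147/4 hours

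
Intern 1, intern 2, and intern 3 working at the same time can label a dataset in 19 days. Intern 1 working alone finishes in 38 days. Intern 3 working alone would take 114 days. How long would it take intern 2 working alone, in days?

57 days

Combined rate is 1/19 per day.
Known contribution: 1/38 + 1/114 = (3 + 1)/114 = 4/114 = 2/57 per day.
So intern 2's rate is 1/19 − 2/57 = 1/57, meaning 57 days alone.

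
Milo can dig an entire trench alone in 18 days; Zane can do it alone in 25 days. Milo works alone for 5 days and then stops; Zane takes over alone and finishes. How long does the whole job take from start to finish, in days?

In 5 days Milo does 5/18 of the job, leaving 13/18.
Zane works at 1/25 per day, so finishing takes 13/18 ÷ 1/25 = 325/18 days.
Total time = 5 + 325/18 = 415/18 days.

415/18 days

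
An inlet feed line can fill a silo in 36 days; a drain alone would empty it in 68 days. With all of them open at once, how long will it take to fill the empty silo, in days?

153/2 days

Net rate = 1/36 − 1/68 = (17 − 9)/612 = 8/612 = 2/153 per day.
Filling time = 1 ÷ (2/153) = 153/2 days.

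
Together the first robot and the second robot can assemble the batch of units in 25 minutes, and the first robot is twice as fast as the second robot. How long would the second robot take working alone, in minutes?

Let the second robot's rate be r; then the first robot's rate is 2r, so together (2 + 1)r = 3r = 1/25.
Thus r = 1/75 per minute.
The second robot alone: 75 minutes; the first robot alone: 75/2 minutes.

75 minutes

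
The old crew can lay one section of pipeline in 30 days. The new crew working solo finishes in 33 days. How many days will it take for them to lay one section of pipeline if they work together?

110/7 days

With two workers the combined time is the product over the sum: 30·33/(30+33) = 990/63 = 110/7 days.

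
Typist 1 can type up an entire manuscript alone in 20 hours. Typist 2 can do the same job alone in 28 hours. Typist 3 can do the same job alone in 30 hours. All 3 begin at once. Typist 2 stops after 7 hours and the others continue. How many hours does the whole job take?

In the first 7 hours the combined rate is 5/42, so 5/6 of the job is done, leaving 1/6.
After Typist 2 leaves the rate is 1/12 per hour; the remaining 1/6 takes 2 hours.
Total = 7 + 2 = 9 hours.

9 hours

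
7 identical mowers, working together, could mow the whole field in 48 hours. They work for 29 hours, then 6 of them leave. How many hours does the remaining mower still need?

133 hours

One mower does 1/336 of the job per hour.
After 29 hours with 7 mowers, 29/48 is done (19/48 left).
With 1 mower the rate is 1/336, so the rest takes 19/48 ÷ 1/336 = 133 hours.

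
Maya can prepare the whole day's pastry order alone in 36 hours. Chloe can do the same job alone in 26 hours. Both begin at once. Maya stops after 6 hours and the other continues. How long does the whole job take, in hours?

In the first 6 hours the combined rate is 31/468, so 31/78 of the job is done, leaving 47/78.
After Maya leaves the rate is 1/26 per hour; the remaining 47/78 takes 47/3 hours.
Total = 6 + 47/3 = 65/3 hours.

65/3 hours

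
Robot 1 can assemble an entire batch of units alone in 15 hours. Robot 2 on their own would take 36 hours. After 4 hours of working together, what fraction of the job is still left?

Combined rate: 1/15 + 1/36 = (12 + 5)/180 = 17/180 per hour.
In 4 hours they complete 4·17/180 = 17/45 of the job.
So 28/45 remains.

28/45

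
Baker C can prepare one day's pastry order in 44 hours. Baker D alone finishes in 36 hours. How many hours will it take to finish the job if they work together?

Combined rate: 1/44 + 1/36 = (9 + 11)/396 = 20/396 = 5/99 per hour.
Time = 1 ÷ (5/99) = 99/5 hours.

99/5 hours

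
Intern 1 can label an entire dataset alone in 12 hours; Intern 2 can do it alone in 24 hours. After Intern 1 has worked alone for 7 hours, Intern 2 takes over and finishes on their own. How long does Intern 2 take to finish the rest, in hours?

In 7 hours Intern 1 does 7/12 of the job, leaving 5/12.
Intern 2 works at 1/24 per hour, so finishing takes 5/12 ÷ 1/24 = 10 hours.

10 hours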